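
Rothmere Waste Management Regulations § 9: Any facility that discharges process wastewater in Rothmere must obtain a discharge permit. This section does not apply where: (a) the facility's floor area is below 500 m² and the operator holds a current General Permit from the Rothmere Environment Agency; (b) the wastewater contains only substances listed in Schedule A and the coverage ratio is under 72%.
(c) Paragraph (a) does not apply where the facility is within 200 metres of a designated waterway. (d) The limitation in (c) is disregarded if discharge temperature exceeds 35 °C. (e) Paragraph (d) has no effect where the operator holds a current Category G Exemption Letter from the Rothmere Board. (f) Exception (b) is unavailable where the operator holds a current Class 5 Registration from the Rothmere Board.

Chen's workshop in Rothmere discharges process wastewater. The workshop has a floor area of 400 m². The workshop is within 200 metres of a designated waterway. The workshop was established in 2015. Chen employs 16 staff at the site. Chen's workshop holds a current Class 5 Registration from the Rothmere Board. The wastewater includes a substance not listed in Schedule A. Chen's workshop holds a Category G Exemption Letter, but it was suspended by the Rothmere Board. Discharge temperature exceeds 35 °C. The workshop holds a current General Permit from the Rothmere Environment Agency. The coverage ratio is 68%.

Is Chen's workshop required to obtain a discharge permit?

No — exception (a) applies; Chen's workshop is not required to obtain a discharge permit.

Exception (a): the facility's floor area is 400 m², below the 500 m² limit; a current General Permit is held — every condition holds. Considering the limiting provisions: (c) is triggered (the workshop is within 200 m of a designated waterway), but yields to (d): (d) operates — discharge temperature exceeds 35 °C. (e) is not triggered (there is no Category G Exemption Letter in force), so (d) stands. So (a) applies.
Exception (b) does not apply: the wastewater includes a non-Schedule-A substance.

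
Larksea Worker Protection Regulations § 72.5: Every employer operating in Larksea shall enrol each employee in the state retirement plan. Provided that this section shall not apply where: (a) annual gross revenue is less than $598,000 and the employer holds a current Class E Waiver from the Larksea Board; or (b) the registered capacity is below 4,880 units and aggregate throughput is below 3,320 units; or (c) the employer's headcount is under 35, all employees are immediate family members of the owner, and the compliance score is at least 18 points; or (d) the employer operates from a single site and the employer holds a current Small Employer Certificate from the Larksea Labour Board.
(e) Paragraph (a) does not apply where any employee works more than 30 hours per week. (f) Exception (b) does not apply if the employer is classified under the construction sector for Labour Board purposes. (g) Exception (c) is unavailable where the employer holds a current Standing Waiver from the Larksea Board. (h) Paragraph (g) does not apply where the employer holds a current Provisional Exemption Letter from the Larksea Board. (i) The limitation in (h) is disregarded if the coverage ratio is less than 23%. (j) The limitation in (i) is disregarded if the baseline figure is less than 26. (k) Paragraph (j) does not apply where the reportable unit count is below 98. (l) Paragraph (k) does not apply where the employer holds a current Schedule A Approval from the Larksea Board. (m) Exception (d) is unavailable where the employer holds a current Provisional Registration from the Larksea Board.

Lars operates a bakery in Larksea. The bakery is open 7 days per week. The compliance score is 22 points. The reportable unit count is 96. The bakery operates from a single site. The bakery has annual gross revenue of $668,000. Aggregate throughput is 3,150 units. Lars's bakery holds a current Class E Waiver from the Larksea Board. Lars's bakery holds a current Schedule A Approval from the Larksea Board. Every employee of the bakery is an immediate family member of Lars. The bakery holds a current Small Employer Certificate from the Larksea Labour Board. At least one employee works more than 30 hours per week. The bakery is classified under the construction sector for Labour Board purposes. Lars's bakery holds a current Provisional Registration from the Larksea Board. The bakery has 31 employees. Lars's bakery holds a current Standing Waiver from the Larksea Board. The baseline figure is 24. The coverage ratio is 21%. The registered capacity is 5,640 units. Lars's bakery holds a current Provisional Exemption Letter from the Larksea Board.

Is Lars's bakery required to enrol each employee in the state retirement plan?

No — exception (c) applies; Lars's bakery is not required to enrol each employee in the state retirement plan.

Exception (a) does not apply: annual gross revenue is $668,000, not less than $598,000.
Exception (b) does not apply: the registered capacity is 5,640 units, not below 4,880 units.
Exception (c): the employer's headcount is 31, under the 35 limit; every employee is an immediate family member; the compliance score is 22 points, meeting the 18 points threshold — every condition holds. Under paragraphs (g)–(l): (g) would limit (c) — a current Standing Waiver is held — but (h) sets (g) aside: (h) is triggered — a current Provisional Exemption Letter is held. (i) applies (the coverage ratio is 21%, less than the 23% limit), but is set aside by (j): (j) operates — the baseline figure is 24, less than the 26 limit. (k) would limit (j) — the reportable unit count is 96, below the 98 limit — but (l) sets (k) aside: (l) operates against (k): a current Schedule A Approval is held. (c) remains available.
Exception (d)'s conditions are all satisfied: the employer operates from a single site; a current Small Employer Certificate is held. But: (m) operates against (d): a current Provisional Registration is held. So (d) is unavailable.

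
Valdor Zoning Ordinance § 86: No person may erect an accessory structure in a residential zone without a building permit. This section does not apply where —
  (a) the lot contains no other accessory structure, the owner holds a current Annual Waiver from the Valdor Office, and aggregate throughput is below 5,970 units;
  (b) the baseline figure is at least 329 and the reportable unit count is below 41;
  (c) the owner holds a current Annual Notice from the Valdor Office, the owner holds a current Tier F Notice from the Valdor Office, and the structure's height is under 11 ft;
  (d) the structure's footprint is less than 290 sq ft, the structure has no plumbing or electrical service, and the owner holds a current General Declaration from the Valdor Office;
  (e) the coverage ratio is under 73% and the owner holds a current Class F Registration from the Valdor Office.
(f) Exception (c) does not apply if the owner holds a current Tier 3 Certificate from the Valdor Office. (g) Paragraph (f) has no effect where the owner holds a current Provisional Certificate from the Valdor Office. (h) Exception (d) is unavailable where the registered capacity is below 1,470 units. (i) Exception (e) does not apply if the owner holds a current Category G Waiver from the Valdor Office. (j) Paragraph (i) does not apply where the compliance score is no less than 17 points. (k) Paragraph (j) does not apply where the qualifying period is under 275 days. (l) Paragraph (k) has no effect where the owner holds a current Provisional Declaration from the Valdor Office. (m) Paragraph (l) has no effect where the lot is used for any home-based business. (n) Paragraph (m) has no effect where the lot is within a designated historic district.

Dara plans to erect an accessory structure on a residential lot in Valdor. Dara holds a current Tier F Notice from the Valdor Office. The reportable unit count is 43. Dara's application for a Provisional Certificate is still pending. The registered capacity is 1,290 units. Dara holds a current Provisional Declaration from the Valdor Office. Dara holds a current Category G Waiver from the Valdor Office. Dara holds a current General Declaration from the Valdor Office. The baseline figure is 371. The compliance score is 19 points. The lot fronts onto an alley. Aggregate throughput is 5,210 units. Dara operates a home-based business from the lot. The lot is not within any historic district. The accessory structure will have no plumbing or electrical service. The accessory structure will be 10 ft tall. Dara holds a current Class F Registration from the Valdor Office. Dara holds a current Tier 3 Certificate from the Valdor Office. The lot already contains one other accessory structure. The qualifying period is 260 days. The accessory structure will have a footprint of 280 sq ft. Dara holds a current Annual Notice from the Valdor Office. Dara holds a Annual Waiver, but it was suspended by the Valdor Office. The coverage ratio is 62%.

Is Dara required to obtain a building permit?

Exception (a) fails — the lot already has another accessory structure.
Exception (b) fails — the reportable unit count is 43, not below 41.
Exception (c)'s conditions are all satisfied: a current Annual Notice is held; a current Tier F Notice is held; the structure's height is 10 ft, under the 11 ft limit. However, paragraphs (f)–(g) must be considered: (f) operates against (c): a current Tier 3 Certificate is held. (g) does not operate here (no current Provisional Certificate is held), so (f) stands. (c) is therefore removed.
All of (d)'s requirements are met (the structure's footprint is 280 sq ft, less than the 290 sq ft limit; there is no plumbing or electrical service; a current General Declaration is held). But: (h) operates against (d): the registered capacity is 1,290 units, below the 1,470 units limit. So (d) is unavailable.
Exception (e): the coverage ratio is 62%, under the 73% limit; a current Class F Registration is held — every condition holds. But: (i) operates against (e): a current Category G Waiver is held. (j) would limit (i) — the compliance score is 19 points, meeting the 17 points threshold — but (k) sets (j) aside: (k) applies — the qualifying period is 260 days, under the 275 days limit. (l) would limit (k) — a current Provisional Declaration is held — but (m) sets (l) aside: (m) operates against (l): a home-based business operates on the lot. (n) is not engaged (the lot is not in a historic district), so (m) stands. (e) is therefore removed.
No exception is made out. Dara falls within the general rule.

Yes — Dara must obtain a building permit.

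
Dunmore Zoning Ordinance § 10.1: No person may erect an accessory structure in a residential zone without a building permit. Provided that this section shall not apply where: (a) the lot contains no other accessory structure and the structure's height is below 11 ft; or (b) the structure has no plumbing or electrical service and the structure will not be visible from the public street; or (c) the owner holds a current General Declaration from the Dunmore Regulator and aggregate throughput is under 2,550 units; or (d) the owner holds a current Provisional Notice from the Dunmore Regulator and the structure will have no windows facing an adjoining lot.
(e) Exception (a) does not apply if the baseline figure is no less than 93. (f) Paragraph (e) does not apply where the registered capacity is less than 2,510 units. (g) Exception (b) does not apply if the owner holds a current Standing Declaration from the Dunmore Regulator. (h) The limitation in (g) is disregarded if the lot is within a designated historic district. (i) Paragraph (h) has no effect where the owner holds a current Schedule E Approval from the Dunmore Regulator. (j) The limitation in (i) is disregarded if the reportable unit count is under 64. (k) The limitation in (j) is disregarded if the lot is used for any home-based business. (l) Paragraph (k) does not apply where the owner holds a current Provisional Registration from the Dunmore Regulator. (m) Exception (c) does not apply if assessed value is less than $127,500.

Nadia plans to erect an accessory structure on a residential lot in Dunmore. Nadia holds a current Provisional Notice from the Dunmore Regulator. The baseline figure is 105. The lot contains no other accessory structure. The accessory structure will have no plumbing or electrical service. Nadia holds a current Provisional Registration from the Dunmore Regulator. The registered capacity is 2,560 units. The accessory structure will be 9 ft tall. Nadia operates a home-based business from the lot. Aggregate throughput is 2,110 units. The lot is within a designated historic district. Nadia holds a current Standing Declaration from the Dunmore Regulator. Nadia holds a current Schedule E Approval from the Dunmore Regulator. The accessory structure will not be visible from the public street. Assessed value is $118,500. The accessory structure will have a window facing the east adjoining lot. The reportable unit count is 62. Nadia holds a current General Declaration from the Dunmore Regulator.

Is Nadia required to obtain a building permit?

Exception (a) is satisfied on its face — the lot has no other accessory structure; the structure's height is 9 ft, below the 11 ft limit. However, paragraphs (e)–(f) must be considered: (e) is engaged — the baseline figure is 105, meeting the 93 threshold. (f), which would lift (e), is inapplicable — the registered capacity is 2,560 units, not less than 2,510 units. (a) is therefore removed.
All of (b)'s requirements are met (there is no plumbing or electrical service; the structure will not be visible from the street). Applying paragraphs (g)–(l): (g) applies (a current Standing Declaration is held), but is itself disapplied by (h): (h) operates against (g): the lot is in a historic district. (i) would limit (h) — a current Schedule E Approval is held — but (j) sets (i) aside: (j) applies — the reportable unit count is 62, under the 64 limit. (k) would limit (j) — a home-based business operates on the lot — but (l) sets (k) aside: (l) is engaged — a current Provisional Registration is held. Exception (b) stands.
All of (c)'s requirements are met (a current General Declaration is held; aggregate throughput is 2,110 units, under the 2,550 units limit). But: (m) operates against (c): assessed value is $118,500, less than the $127,500 limit. Exception (c) does not apply.
Exception (d) requires that the structure will have no windows facing an adjoining lot; but a window faces an adjoining lot, so (d) is unavailable.

No — exception (b) applies; Nadia does not need a building permit.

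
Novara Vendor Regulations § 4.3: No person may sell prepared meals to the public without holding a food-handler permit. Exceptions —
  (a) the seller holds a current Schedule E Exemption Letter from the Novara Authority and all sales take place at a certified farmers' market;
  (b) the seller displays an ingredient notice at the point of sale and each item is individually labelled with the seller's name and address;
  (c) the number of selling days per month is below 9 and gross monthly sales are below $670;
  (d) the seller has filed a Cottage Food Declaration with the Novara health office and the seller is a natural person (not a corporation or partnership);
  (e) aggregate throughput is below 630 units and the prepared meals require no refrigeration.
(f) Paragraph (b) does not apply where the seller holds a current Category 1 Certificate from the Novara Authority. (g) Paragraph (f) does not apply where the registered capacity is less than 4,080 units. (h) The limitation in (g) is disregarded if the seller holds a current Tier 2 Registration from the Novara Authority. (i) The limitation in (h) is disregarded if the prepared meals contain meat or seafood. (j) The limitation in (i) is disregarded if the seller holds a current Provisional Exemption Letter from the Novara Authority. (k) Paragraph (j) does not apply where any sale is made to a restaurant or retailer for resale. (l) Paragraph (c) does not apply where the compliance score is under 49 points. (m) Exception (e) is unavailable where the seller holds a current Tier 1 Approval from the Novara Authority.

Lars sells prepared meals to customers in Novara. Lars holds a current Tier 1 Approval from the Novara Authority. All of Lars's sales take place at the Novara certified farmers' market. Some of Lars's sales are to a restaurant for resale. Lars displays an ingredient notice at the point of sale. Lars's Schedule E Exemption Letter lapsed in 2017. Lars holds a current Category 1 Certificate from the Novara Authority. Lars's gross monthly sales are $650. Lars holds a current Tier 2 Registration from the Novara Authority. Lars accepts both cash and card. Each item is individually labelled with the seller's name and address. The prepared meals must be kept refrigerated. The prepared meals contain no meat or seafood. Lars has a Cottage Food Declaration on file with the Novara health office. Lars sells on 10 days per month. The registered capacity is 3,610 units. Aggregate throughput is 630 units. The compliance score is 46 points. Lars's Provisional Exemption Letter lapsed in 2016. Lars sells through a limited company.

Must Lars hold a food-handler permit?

Yes — Lars must hold a food-handler permit.

Exception (a) fails — no current Schedule E Exemption Letter is held.
Exception (b) is satisfied on its face — an ingredient notice is displayed; items are individually labelled. But: (f) is triggered — a current Category 1 Certificate is held. (g) applies (the registered capacity is 3,610 units, less than the 4,080 units limit), but is itself disapplied by (h): (h) is engaged — a current Tier 2 Registration is held. (i) does not operate here (the prepared meals contain no meat or seafood), so (h) stands. So (b) is unavailable.
Exception (c) does not apply: the number of selling days per month is 10, not below 9.
Exception (d) fails — the seller operates through a limited company.
Exception (e) fails — aggregate throughput is 630 units, not below 630 units.
No exception is made out. Lars falls within the general rule.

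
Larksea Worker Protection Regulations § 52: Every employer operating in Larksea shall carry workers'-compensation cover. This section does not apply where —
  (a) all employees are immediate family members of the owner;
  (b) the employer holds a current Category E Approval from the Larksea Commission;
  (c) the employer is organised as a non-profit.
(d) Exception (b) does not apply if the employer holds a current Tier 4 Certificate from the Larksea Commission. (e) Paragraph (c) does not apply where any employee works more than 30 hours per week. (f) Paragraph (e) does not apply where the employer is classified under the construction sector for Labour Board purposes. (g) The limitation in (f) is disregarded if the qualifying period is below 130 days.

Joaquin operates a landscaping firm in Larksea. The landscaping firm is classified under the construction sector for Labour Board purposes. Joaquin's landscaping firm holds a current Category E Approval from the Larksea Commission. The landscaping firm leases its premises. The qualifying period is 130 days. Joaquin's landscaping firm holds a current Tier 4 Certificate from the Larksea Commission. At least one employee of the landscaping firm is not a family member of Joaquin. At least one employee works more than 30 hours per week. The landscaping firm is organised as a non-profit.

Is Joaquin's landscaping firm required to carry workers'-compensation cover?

No — exception (c) applies; Joaquin's landscaping firm is not required to carry workers'-compensation cover.

Exception (a) requires that all employees are immediate family members of the owner; but at least one employee is not a family member, so (a) is unavailable.
Exception (b): a current Category E Approval is held — every condition holds. But applying paragraph (d): (d) operates against (b): a current Tier 4 Certificate is held. Exception (b) does not apply.
Exception (c)'s conditions are all satisfied: the employer is a non-profit. Considering the limiting provisions: (e) is engaged (at least one employee exceeds 30 hours/week), but is set aside by (f): (f) operates against (e): the landscaping firm is classified under the construction sector. (g) is not engaged (the qualifying period is 130 days, not below 130 days), so (f) stands. (c) remains available.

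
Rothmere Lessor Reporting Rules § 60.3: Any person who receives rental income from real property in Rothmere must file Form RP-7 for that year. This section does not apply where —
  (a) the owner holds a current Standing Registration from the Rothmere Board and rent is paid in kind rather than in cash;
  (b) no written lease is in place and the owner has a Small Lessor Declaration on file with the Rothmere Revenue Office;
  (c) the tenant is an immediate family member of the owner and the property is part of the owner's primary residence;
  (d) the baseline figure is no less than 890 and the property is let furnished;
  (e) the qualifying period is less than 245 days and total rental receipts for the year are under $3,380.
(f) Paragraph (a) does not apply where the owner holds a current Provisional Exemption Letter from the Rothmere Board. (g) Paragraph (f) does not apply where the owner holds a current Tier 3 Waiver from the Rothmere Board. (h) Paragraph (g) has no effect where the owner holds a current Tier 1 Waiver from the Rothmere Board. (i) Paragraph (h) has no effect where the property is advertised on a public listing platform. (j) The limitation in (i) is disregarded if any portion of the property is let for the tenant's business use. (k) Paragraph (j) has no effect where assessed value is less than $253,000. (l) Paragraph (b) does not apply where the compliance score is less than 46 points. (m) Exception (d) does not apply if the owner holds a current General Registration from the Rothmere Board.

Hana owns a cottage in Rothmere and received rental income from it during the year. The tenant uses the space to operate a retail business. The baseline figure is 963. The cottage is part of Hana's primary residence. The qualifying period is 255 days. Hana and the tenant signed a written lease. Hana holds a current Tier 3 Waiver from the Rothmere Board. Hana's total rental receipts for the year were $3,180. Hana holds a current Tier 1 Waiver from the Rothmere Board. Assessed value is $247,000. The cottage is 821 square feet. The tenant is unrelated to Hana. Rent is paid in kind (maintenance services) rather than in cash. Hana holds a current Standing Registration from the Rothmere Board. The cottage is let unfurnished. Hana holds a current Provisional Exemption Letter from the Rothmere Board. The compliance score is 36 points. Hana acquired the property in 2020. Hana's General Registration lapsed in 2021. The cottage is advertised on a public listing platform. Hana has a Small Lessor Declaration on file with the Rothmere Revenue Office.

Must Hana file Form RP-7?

Exception (a) is satisfied on its face — a current Standing Registration is held; rent is paid in kind. Under paragraphs (f)–(k): (f) operates (a current Provisional Exemption Letter is held), but is set aside by (g): (g) applies — a current Tier 3 Waiver is held. (h) is engaged (a current Tier 1 Waiver is held), but yields to (i): (i) operates — the property is publicly advertised. (j) is triggered (the space is let for business use), but is set aside by (k): (k) operates against (j): assessed value is $247,000, less than the $253,000 limit. (a) remains available.
Exception (b) requires that no written lease is in place; but a written lease is in place, so (b) is unavailable.
Exception (c) requires that the tenant is an immediate family member of the owner; but the tenant is unrelated to the owner, so (c) is unavailable.
Exception (d) requires that the property is let furnished; but the property is let unfurnished, so (d) is unavailable.
Exception (e) does not apply: the qualifying period is 255 days, not less than 245 days.

No — exception (a) applies; Hana is not required to file Form RP-7.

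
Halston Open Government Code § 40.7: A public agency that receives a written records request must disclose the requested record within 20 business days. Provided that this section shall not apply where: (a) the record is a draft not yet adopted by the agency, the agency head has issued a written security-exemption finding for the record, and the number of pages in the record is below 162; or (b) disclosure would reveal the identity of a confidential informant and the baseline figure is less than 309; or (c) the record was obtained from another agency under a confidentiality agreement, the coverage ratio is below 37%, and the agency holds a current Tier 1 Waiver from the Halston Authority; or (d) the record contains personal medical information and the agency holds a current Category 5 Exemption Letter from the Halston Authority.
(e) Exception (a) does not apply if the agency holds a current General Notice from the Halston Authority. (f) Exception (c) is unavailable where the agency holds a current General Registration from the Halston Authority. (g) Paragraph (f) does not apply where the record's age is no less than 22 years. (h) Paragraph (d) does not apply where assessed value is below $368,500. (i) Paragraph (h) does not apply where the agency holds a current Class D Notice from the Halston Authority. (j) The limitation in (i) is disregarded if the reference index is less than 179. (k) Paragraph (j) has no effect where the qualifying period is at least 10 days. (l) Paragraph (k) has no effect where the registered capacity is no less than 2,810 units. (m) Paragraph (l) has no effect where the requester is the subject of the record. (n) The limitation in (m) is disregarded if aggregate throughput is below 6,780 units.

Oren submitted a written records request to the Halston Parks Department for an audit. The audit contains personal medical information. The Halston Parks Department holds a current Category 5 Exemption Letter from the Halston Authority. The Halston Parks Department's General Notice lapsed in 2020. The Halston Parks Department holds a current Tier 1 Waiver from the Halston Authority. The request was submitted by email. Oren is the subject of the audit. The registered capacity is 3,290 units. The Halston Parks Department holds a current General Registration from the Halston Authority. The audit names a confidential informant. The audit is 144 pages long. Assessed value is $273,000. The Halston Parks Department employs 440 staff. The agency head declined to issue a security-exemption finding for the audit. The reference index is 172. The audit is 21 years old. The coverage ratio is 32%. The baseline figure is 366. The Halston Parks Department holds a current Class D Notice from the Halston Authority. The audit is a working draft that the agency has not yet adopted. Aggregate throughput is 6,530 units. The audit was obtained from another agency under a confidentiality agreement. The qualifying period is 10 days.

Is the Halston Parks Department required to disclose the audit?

Exception (a) does not apply: the agency head declined to issue a security-exemption finding.
Exception (b) requires that the baseline figure is less than 309; but the baseline figure is 366, not less than 309, so (b) is unavailable.
All of (c)'s requirements are met (the audit was obtained under a confidentiality agreement; the coverage ratio is 32%, below the 37% limit; a current Tier 1 Waiver is held). But: (f) applies — a current General Registration is held. (g), which would lift (f), is not triggered — the record's age is 21 years, short of 22 years. So (c) is unavailable.
All of (d)'s requirements are met (the audit contains personal medical information; a current Category 5 Exemption Letter is held). But: (h) is engaged — assessed value is $273,000, below the $368,500 limit. (i) operates (a current Class D Notice is held), but is displaced by (j): (j) applies — the reference index is 172, less than the 179 limit. (k) would limit (j) — the qualifying period is 10 days, meeting the 10 days threshold — but (l) sets (k) aside: (l) operates against (k): the registered capacity is 3,290 units, meeting the 2,810 units threshold. (m) is triggered (Oren is the subject of the audit), but yields to (n): (n) is triggered — aggregate throughput is 6,530 units, below the 6,780 units limit. So (d) is unavailable.
None of the exceptions is available; § 40.7 applies in full.

Yes — the Halston Parks Department must disclose the audit.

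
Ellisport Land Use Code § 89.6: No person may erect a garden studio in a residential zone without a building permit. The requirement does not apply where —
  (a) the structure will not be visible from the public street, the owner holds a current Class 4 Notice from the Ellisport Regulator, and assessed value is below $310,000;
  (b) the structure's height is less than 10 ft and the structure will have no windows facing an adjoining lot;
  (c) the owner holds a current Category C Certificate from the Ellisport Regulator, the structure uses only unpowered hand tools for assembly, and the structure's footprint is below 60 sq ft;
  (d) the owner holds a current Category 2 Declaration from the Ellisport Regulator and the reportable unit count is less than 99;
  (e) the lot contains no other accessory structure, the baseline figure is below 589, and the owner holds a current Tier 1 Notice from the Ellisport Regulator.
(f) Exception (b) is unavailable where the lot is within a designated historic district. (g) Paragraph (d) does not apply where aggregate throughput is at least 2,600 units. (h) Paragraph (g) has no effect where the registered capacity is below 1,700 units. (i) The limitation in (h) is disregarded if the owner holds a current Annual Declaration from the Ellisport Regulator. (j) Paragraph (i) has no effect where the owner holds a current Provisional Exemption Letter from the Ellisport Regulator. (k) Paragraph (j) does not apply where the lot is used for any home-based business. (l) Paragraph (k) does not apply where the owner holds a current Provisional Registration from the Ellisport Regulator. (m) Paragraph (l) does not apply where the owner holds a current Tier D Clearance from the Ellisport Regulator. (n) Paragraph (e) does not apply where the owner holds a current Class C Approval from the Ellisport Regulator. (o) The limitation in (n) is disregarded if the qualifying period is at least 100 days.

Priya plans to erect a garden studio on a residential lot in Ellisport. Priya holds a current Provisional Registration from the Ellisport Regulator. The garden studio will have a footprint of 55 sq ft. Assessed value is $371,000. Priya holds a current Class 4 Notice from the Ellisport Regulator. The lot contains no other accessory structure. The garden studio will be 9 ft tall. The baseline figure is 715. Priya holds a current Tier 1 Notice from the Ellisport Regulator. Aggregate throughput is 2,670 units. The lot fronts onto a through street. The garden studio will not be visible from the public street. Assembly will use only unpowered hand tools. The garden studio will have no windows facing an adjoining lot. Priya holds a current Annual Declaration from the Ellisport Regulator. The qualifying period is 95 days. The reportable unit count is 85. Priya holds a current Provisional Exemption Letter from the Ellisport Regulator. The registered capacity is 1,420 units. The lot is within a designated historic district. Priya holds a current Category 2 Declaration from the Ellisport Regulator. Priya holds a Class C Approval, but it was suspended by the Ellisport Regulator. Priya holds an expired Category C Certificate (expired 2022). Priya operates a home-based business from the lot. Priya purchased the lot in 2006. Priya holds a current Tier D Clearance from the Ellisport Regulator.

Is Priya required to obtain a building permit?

Yes — Priya must obtain a building permit.

Exception (a) fails — assessed value is $371,000, not below $310,000.
Exception (b): the structure's height is 9 ft, less than the 10 ft limit; no windows face an adjoining lot — every condition holds. But: (f) applies — the lot is in a historic district. So (b) is unavailable.
Exception (c) fails — the Category C Certificate is not current.
Exception (d): a current Category 2 Declaration is held; the reportable unit count is 85, less than the 99 limit — every condition holds. But: (g) operates against (d): aggregate throughput is 2,670 units, meeting the 2,600 units threshold. (h) is engaged (the registered capacity is 1,420 units, below the 1,700 units limit), but yields to (i): (i) is triggered — a current Annual Declaration is held. (j) is engaged (a current Provisional Exemption Letter is held), but is overridden by (k): (k) operates against (j): a home-based business operates on the lot. (l) would limit (k) — a current Provisional Registration is held — but (m) sets (l) aside: (m) operates against (l): a current Tier D Clearance is held. So (d) is unavailable.
Exception (e) does not apply: the baseline figure is 715, not below 589.
No exception is made out. Priya falls within the general rule.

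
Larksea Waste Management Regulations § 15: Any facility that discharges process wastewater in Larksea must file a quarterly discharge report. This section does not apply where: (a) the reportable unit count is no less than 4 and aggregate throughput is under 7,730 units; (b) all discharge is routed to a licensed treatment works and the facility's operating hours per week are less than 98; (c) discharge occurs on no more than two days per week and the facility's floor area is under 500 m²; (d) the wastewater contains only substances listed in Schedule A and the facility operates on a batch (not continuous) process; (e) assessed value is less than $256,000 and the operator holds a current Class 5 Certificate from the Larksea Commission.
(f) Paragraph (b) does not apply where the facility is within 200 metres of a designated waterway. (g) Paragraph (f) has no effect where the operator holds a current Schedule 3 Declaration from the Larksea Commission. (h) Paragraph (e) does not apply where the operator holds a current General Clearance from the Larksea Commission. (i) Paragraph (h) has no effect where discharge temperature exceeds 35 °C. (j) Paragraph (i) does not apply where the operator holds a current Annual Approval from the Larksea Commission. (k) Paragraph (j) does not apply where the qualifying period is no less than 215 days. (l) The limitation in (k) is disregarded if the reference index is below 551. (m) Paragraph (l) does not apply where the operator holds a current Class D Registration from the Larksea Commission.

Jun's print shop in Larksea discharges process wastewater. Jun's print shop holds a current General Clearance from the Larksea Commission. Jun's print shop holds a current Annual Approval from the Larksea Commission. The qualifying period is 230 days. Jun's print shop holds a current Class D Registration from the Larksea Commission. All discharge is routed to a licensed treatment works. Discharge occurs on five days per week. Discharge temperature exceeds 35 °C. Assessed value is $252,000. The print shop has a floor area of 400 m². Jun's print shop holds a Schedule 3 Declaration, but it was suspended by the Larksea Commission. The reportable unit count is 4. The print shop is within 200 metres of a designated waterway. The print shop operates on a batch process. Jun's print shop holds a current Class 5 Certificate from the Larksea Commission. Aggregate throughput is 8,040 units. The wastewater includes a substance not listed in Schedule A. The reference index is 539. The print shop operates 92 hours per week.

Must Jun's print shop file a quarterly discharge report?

Exception (a) requires that aggregate throughput is under 7,730 units; but aggregate throughput is 8,040 units, not under 7,730 units, so (a) is unavailable.
Exception (b)'s conditions are all satisfied: discharge is routed to a licensed treatment works; the facility's operating hours per week are 92, less than the 98 limit. Turning to paragraphs (f)–(g): (f) is triggered — the print shop is within 200 m of a designated waterway. (g) is not engaged (the Schedule 3 Declaration is not current), so (f) stands. (b) is therefore removed.
Exception (c) requires that discharge occurs on no more than two days per week; but discharge occurs on five days per week, so (c) is unavailable.
Exception (d) does not apply: the wastewater includes a non-Schedule-A substance.
Exception (e) is satisfied on its face — assessed value is $252,000, less than the $256,000 limit; a current Class 5 Certificate is held. As to paragraphs (h)–(m): (h) would limit (e) — a current General Clearance is held — but (i) sets (h) aside: (i) operates against (h): discharge temperature exceeds 35 °C. (j) would limit (i) — a current Annual Approval is held — but (k) sets (j) aside: (k) operates against (j): the qualifying period is 230 days, meeting the 215 days threshold. (l) would limit (k) — the reference index is 539, below the 551 limit — but (m) sets (l) aside: (m) applies — a current Class D Registration is held. So (e) applies.

No — exception (e) applies; Jun's print shop is not required to file a quarterly discharge report.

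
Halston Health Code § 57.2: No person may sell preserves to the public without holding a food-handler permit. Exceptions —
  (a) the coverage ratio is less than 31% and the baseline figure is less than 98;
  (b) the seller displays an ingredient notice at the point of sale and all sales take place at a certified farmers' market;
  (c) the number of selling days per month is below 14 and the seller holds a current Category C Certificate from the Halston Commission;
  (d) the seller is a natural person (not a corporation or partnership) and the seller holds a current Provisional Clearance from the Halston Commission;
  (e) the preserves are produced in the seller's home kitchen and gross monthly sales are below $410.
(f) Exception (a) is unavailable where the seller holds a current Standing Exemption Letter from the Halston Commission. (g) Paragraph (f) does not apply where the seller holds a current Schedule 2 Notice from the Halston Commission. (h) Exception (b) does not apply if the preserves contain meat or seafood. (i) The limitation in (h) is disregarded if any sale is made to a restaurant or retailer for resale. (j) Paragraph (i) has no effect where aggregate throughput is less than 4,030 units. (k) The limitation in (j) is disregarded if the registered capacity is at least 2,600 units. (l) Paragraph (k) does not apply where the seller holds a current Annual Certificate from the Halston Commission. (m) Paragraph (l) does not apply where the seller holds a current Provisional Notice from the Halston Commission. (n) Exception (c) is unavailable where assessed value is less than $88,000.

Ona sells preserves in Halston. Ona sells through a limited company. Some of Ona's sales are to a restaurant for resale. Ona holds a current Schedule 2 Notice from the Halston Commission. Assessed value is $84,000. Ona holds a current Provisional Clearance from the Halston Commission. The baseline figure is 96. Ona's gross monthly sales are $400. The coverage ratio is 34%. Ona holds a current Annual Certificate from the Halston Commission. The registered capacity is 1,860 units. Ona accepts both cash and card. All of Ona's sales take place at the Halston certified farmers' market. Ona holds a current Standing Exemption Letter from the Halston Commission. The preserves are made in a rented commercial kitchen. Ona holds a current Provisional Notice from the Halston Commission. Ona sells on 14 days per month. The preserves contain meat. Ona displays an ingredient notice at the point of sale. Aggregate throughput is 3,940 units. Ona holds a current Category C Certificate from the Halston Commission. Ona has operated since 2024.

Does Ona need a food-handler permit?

Yes — Ona must hold a food-handler permit.

Exception (a) does not apply: the coverage ratio is 34%, not less than 31%.
Exception (b): an ingredient notice is displayed; all sales are at a certified farmers' market — every condition holds. However, paragraphs (h)–(m) must be considered: (h) operates — the preserves contain meat. (i) would limit (h) — some sales are to a restaurant for resale — but (j) sets (i) aside: (j) applies — aggregate throughput is 3,940 units, less than the 4,030 units limit. (k), which would lift (j), does not operate here — the registered capacity is 1,860 units, short of 2,600 units. So (b) is unavailable.
Exception (c) does not apply: the number of selling days per month is 14, not below 14.
Exception (d) requires that the seller is a natural person (not a corporation or partnership); but the seller operates through a limited company, so (d) is unavailable.
Exception (e) fails — the preserves are made in a commercial kitchen, not a home kitchen.
Every exception is unavailable, so the rule governs.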